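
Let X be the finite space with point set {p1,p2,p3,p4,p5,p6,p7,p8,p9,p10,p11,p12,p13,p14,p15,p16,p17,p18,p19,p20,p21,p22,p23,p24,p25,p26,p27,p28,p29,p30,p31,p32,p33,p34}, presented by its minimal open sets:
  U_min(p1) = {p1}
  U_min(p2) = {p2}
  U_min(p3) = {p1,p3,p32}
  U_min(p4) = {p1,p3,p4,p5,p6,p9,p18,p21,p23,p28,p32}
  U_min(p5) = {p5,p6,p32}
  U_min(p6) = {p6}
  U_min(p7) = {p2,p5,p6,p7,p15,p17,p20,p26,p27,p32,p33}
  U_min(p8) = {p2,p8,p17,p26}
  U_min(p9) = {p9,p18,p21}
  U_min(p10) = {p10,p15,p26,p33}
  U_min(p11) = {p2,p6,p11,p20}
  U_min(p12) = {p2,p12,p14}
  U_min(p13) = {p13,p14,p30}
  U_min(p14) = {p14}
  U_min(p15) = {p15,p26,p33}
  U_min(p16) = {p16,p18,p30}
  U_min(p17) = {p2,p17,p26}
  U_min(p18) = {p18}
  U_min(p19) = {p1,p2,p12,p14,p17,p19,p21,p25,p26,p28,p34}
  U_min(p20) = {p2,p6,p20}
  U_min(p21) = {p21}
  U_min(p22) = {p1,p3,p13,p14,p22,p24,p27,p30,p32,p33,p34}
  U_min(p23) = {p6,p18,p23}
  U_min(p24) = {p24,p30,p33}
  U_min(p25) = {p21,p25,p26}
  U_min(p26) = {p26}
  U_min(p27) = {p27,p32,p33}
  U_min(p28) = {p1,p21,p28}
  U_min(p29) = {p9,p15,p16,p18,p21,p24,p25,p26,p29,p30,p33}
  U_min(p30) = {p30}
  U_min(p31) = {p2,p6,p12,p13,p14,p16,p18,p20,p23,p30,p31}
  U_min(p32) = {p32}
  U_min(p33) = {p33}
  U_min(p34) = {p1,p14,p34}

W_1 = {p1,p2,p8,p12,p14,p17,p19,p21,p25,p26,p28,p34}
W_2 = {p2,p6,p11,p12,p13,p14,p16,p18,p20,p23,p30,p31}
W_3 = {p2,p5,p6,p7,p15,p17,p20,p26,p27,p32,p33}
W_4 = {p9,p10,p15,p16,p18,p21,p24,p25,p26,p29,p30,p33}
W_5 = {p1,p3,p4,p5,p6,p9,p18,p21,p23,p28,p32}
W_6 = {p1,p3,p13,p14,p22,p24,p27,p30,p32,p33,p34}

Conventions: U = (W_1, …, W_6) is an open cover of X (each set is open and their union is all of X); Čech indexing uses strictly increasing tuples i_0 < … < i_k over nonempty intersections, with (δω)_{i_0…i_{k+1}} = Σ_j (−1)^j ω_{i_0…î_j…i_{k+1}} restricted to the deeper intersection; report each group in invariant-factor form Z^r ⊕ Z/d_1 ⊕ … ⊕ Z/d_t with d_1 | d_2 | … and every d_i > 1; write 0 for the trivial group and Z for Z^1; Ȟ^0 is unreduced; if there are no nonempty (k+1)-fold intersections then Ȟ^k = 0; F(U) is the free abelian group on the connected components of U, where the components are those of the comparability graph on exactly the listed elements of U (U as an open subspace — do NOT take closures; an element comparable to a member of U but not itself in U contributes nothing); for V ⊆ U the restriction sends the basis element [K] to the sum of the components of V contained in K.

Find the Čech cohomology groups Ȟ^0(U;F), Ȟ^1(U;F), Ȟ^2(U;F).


cover nerve:
  W12={p2,p12,p14} W13={p2,p17,p26} W14={p21,p25,p26} W15={p1,p21,p28} W16={p1,p14,p34} W23={p2,p6,p20} W24={p16,p18,p30} W25={p6,p18,p23} W26={p13,p14,p30} W34={p15,p26,p33} W35={p5,p6,p32} W36={p27,p32,p33} W45={p9,p18,p21} W46={p24,p30,p33} W56={p1,p3,p32}
  W123={p2} W126={p14} W134={p26} W145={p21} W156={p1} W235={p6} W245={p18} W246={p30} W346={p33} W356={p32}
components per intersection:
  W1: {p1,p2,p8,p12,p14,p17,p19,p21,p25,p26,p28,p34}
  W2: {p2,p6,p11,p12,p13,p14,p16,p18,p20,p23,p30,p31}
  W3: {p2,p5,p6,p7,p15,p17,p20,p26,p27,p32,p33}
  W4: {p9,p10,p15,p16,p18,p21,p24,p25,p26,p29,p30,p33}
  W5: {p1,p3,p4,p5,p6,p9,p18,p21,p23,p28,p32}
  W6: {p1,p3,p13,p14,p22,p24,p27,p30,p32,p33,p34}
  W12: {p2,p12,p14}
  W13: {p2,p17,p26}
  W14: {p21,p25,p26}
  W15: {p1,p21,p28}
  W16: {p1,p14,p34}
  W23: {p2,p6,p20}
  W24: {p16,p18,p30}
  W25: {p6,p18,p23}
  W26: {p13,p14,p30}
  W34: {p15,p26,p33}
  W35: {p5,p6,p32}
  W36: {p27,p32,p33}
  W45: {p9,p18,p21}
  W46: {p24,p30,p33}
  W56: {p1,p3,p32}
  W123: {p2}
  W126: {p14}
  W134: {p26}
  W145: {p21}
  W156: {p1}
  W235: {p6}
  W245: {p18}
  W246: {p30}
  W346: {p33}
  W356: {p32}
C dims 6,15,10; δ0: rk 5, SNF 1^5; δ1: rk 10, SNF 1^9·2
Ȟ^0: (6−5)−0=1 ⇒ Z
Ȟ^1: (15−10)−5=0 ⇒ 0
Ȟ^2: (10−0)−10=0 plus torsion [2] ⇒ Z/2

Ȟ^0(U;F) ≅ Z, Ȟ^1(U;F) ≅ 0, Ȟ^2(U;F) ≅ Z/2


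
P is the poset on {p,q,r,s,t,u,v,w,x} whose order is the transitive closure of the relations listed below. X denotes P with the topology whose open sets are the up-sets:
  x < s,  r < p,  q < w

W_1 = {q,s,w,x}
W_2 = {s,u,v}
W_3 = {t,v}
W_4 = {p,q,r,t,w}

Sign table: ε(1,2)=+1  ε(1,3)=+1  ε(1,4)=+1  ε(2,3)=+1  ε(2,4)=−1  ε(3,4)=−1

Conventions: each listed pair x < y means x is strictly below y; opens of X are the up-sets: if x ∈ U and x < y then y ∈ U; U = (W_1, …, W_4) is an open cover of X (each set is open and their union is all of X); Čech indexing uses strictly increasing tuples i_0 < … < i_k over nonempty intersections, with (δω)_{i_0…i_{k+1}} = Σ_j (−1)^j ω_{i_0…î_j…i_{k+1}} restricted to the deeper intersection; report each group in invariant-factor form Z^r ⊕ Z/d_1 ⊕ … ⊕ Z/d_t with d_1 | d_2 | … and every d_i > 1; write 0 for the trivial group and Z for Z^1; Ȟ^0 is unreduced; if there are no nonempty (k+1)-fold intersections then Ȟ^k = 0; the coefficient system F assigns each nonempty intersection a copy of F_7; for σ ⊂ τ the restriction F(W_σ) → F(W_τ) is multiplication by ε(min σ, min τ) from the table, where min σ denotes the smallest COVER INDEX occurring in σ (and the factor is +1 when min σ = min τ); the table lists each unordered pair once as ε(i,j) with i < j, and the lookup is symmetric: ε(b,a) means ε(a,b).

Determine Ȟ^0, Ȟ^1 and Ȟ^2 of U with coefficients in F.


Ȟ^0(U;F) ≅ 0, Ȟ^1(U;F) ≅ 0 and Ȟ^2(U;F) ≅ 0

nonempty intersections:
  W12={s} W14={q,w} W23={v} W34={t}
C dims 4,4; δ0: rk_F7 4
Ȟ^0: (4−4)−0=0 ⇒ 0
Ȟ^1: (4−0)−4=0 ⇒ 0
Ȟ^2: (0−0)−0=0 ⇒ 0


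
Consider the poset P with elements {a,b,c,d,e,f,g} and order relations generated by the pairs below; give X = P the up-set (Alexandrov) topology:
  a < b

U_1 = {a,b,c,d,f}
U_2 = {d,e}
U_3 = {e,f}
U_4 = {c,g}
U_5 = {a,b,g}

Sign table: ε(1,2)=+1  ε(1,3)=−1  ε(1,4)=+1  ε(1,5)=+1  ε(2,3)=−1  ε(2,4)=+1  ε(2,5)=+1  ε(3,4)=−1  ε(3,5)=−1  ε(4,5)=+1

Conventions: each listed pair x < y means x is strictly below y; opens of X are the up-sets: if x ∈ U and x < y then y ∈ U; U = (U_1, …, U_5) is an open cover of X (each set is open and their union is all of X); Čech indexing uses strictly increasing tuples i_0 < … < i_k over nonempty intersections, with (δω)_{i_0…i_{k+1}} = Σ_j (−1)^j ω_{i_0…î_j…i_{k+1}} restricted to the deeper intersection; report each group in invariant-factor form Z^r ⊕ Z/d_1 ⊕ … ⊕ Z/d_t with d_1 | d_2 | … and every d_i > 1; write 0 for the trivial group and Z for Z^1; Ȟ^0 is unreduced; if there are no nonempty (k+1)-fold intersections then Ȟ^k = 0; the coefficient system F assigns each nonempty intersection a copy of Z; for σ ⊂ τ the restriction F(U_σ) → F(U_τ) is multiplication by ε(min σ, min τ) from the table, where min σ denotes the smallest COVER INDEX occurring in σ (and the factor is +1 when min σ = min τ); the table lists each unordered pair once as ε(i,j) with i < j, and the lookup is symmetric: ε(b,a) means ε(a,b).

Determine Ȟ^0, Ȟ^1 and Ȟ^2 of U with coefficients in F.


Ȟ^0 ≅ Z, Ȟ^1 ≅ Z^2, Ȟ^2 ≅ 0

nerve simplices:
  U12={d} U13={f} U14={c} U15={a,b} U23={e} U45={g}
C dims 5,6; δ0: rk 4, SNF 1^4
degree 0: 5−4−0 = 1 → Ȟ^0 ≅ Z
degree 1: 6−0−4 = 2 → Ȟ^1 ≅ Z^2
degree 2: 0−0−0 = 0 → Ȟ^2 ≅ 0


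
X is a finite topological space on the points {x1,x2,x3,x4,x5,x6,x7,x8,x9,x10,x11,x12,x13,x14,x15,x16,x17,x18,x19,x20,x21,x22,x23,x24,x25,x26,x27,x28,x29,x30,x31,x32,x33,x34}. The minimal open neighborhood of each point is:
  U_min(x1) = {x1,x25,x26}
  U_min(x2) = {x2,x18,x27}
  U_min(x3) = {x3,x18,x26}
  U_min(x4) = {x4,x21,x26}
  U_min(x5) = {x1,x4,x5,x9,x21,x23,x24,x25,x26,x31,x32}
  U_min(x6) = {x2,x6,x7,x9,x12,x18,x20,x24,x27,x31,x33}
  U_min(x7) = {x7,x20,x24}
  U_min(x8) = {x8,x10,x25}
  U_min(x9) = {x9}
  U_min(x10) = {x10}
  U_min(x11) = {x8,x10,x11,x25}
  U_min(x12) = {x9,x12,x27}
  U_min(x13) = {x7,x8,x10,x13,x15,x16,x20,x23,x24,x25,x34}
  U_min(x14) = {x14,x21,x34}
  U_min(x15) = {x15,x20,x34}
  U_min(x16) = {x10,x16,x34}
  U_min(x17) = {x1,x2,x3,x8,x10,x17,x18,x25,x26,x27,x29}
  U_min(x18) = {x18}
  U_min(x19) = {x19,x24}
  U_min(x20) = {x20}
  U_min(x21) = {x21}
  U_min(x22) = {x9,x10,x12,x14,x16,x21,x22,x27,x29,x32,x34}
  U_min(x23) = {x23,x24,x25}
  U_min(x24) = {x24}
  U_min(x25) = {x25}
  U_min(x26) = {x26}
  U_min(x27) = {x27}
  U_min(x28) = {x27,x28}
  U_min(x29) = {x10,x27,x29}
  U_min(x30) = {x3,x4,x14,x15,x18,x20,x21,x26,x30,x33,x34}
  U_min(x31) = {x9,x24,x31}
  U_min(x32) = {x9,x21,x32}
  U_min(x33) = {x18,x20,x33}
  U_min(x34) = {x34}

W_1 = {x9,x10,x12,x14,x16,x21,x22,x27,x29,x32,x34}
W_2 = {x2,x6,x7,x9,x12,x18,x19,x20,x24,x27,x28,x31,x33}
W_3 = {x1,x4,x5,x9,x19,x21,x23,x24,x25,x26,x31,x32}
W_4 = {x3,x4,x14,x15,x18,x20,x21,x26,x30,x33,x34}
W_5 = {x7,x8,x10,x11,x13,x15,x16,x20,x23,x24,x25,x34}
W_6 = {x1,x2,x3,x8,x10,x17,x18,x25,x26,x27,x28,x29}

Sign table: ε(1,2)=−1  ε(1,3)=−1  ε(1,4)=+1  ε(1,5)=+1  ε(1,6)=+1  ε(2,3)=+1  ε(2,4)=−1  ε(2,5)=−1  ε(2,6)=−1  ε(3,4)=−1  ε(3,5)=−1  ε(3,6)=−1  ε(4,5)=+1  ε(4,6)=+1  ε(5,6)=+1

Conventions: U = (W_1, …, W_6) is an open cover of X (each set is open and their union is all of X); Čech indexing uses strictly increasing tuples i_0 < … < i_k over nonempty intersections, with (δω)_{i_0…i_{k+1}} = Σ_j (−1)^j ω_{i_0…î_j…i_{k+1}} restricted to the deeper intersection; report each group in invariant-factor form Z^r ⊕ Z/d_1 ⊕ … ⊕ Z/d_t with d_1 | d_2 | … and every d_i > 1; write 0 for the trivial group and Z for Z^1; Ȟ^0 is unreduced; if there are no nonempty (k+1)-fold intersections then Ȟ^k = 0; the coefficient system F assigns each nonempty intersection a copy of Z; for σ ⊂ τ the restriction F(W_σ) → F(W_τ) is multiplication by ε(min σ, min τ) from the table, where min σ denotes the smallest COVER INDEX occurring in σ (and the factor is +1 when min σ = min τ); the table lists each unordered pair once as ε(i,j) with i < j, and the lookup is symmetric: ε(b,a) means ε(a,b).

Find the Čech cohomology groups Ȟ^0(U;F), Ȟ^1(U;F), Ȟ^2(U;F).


nonempty intersections:
  W12={x9,x12,x27} W13={x9,x21,x32} W14={x14,x21,x34} W15={x10,x16,x34} W16={x10,x27,x29} W23={x9,x19,x24,x31} W24={x18,x20,x33} W25={x7,x20,x24} W26={x2,x18,x27,x28} W34={x4,x21,x26} W35={x23,x24,x25} W36={x1,x25,x26} W45={x15,x20,x34} W46={x3,x18,x26} W56={x8,x10,x25}
  W123={x9} W126={x27} W134={x21} W145={x34} W156={x10} W235={x24} W245={x20} W246={x18} W346={x26} W356={x25}
C dims 6,15,10; δ0: rk 5, SNF 1^5; δ1: rk 10, SNF 1^9·2
Ȟ^0: (6−5)−0=1 ⇒ Z
Ȟ^1: (15−10)−5=0 ⇒ 0
Ȟ^2: (10−0)−10=0 plus torsion [2] ⇒ Z/2

Ȟ^0(U;F) ≅ Z,  Ȟ^1(U;F) ≅ 0,  Ȟ^2(U;F) ≅ Z/2


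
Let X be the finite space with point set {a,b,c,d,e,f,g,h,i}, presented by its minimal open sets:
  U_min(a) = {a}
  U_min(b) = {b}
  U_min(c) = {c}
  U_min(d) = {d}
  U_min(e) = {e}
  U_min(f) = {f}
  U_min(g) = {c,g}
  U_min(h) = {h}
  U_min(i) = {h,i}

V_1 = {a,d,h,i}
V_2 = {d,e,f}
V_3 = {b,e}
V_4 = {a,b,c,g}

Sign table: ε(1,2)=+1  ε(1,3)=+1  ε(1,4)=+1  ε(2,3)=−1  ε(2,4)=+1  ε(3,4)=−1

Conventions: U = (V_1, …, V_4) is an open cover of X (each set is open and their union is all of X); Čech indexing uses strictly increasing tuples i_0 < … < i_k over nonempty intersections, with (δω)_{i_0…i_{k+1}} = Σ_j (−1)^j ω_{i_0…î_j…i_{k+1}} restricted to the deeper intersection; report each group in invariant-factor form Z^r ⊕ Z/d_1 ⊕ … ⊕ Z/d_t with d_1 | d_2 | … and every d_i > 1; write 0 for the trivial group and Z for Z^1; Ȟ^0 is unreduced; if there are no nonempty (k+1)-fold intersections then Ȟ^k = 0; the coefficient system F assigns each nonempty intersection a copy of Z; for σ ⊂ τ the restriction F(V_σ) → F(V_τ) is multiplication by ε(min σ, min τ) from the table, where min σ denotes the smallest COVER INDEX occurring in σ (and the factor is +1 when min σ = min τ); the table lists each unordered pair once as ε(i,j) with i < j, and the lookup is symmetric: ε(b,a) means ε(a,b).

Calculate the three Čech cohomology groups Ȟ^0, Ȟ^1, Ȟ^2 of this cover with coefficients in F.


Ȟ^0 ≅ Z,  Ȟ^1 ≅ Z,  Ȟ^2 ≅ 0

nonempty intersections:
  V12={d} V14={a} V23={e} V34={b}
C dims 4,4; δ0: rk 3, SNF 1^3
Ȟ^0: (4−3)−0=1 ⇒ Z
Ȟ^1: (4−0)−3=1 ⇒ Z
Ȟ^2: (0−0)−0=0 ⇒ 0


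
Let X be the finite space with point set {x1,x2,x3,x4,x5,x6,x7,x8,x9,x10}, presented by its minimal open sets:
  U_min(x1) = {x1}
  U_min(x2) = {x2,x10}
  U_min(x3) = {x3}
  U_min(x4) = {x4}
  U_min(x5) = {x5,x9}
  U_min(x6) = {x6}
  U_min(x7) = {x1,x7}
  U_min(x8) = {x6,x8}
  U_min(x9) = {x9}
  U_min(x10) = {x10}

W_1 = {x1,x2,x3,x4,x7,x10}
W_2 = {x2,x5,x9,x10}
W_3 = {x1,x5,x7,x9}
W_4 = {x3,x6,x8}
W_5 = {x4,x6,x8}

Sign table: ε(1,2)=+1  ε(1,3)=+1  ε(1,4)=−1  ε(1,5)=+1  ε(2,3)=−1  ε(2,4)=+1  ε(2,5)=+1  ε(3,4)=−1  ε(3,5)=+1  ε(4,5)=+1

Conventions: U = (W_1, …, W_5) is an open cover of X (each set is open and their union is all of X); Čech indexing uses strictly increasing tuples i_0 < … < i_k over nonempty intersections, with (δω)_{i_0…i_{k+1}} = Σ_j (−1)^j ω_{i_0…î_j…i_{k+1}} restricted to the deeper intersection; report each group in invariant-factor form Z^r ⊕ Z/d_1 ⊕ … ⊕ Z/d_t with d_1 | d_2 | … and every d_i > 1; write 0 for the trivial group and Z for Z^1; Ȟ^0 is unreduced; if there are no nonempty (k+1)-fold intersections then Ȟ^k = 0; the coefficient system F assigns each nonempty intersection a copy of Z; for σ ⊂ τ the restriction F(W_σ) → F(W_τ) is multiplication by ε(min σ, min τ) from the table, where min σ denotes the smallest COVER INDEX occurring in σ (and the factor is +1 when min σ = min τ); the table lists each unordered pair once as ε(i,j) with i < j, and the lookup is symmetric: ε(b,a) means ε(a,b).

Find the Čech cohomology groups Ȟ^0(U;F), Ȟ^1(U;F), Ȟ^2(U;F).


intersection data:
  W12={x2,x10} W13={x1,x7} W14={x3} W15={x4} W23={x5,x9} W45={x6,x8}
C dims 5,6; δ0: rk 5, SNF 1^4·2
Ȟ^0 = (5 − 5) − 0 = 0, so Ȟ^0 ≅ 0
Ȟ^1 = (6 − 0) − 5 = 1 plus torsion [2], so Ȟ^1 ≅ Z ⊕ Z/2
Ȟ^2 = (0 − 0) − 0 = 0, so Ȟ^2 ≅ 0

Ȟ^0 ≅ 0; Ȟ^1 ≅ Z ⊕ Z/2; Ȟ^2 ≅ 0


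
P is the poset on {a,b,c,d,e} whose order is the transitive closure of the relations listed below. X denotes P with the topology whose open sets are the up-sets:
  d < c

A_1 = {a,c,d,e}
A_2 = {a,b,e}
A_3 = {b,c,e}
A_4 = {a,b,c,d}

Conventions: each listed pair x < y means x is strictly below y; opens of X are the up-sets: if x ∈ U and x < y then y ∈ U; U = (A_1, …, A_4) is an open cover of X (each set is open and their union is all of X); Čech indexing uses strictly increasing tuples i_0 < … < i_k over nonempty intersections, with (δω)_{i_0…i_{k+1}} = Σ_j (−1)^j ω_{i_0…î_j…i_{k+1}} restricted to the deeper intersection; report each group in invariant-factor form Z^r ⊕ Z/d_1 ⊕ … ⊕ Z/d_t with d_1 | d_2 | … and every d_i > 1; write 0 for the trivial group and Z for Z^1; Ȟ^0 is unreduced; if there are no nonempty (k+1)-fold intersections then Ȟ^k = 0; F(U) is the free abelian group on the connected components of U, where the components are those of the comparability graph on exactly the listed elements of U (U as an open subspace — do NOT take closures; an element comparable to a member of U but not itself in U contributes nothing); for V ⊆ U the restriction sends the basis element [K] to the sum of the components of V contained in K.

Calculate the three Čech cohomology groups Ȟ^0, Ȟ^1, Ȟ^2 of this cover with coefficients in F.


Ȟ^0 = Z^4; Ȟ^1 = 0; Ȟ^2 = 0

cover nerve:
  A12={a,e} A13={c,e} A14={a,c,d} A23={b,e} A24={a,b} A34={b,c}
  A123={e} A124={a} A134={c} A234={b}
components per intersection:
  A1: {a} {c,d} {e}
  A2: {a} {b} {e}
  A3: {b} {c} {e}
  A4: {a} {b} {c,d}
  A12: {a} {e}
  A13: {c} {e}
  A14: {a} {c,d}
  A23: {b} {e}
  A24: {a} {b}
  A34: {b} {c}
  A123: {e}
  A124: {a}
  A134: {c}
  A234: {b}
C dims 12,12,4; δ0: rk 8, SNF 1^8; δ1: rk 4, SNF 1^4
Ȟ^0: (12−8)−0=4 ⇒ Z^4
Ȟ^1: (12−4)−8=0 ⇒ 0
Ȟ^2: (4−0)−4=0 ⇒ 0


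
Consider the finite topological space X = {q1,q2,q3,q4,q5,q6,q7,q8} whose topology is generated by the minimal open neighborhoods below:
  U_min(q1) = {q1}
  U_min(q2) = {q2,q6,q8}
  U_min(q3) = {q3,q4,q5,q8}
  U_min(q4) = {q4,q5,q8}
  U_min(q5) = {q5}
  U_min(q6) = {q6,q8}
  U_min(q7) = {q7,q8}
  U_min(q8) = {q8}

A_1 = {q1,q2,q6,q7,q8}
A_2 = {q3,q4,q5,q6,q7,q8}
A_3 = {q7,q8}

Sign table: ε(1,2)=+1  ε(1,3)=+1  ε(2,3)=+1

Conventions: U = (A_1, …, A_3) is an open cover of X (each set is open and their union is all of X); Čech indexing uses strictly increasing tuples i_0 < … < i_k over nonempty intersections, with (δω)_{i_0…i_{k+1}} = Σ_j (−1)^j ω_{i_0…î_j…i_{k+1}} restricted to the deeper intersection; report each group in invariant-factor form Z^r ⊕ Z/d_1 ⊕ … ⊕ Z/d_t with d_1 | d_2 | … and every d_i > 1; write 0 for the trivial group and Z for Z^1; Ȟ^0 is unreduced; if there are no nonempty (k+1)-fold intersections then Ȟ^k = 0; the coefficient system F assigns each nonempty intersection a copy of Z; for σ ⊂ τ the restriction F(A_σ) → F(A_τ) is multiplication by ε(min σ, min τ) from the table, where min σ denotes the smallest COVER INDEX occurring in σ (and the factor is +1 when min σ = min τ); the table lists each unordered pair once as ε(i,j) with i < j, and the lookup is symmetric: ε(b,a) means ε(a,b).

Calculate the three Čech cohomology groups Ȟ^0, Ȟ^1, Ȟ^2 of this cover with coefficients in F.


nonempty intersections:
  A12={q6,q7,q8} A13={q7,q8} A23={q7,q8}
  A123={q7,q8}
C dims 3,3,1; δ0: rk 2, SNF 1^2; δ1: rk 1, SNF 1^1
Ȟ^0: (3−2)−0=1 ⇒ Z
Ȟ^1: (3−1)−2=0 ⇒ 0
Ȟ^2: (1−0)−1=0 ⇒ 0

Ȟ^0(U;F) ≅ Z,  Ȟ^1(U;F) ≅ 0,  Ȟ^2(U;F) ≅ 0


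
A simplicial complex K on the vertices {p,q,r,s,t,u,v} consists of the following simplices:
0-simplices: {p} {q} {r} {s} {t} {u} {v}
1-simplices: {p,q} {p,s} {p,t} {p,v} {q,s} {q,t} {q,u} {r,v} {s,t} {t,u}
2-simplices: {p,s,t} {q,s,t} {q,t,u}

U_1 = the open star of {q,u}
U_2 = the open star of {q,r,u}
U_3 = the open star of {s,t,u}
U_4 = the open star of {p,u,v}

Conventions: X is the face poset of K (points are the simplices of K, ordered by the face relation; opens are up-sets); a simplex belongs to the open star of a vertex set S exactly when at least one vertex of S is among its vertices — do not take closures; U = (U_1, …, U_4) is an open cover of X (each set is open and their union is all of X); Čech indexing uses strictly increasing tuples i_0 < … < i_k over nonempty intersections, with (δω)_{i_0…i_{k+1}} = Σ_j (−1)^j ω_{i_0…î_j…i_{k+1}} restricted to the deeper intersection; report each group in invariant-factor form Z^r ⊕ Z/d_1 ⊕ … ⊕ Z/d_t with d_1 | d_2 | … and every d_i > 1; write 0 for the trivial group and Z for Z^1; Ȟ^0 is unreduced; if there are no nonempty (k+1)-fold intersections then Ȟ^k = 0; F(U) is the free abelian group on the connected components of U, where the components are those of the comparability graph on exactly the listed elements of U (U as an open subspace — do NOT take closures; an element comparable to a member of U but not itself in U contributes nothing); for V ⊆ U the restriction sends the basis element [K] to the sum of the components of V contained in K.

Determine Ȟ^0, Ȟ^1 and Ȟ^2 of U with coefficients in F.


Ȟ^0(U;F) ≅ Z,  Ȟ^1(U;F) ≅ Z,  Ȟ^2(U;F) ≅ 0

nerve of the cover:
  U1={{q},{u},{p,q},{q,s},{q,t},{q,u},{t,u},{q,s,t},{q,t,u}} U2={{q},{r},{u},{p,q},{q,s},{q,t},{q,u},{r,v},{t,u},{q,s,t},{q,t,u}} U3={{s},{t},{u},{p,s},{p,t},{q,s},{q,t},{q,u},{s,t},{t,u},{p,s,t},{q,s,t},{q,t,u}} U4={{p},{u},{v},{p,q},{p,s},{p,t},{p,v},{q,u},{r,v},{t,u},{p,s,t},{q,t,u}}
  U12={{q},{u},{p,q},{q,s},{q,t},{q,u},{t,u},{q,s,t},{q,t,u}} U13={{u},{q,s},{q,t},{q,u},{t,u},{q,s,t},{q,t,u}} U14={{u},{p,q},{q,u},{t,u},{q,t,u}} U23={{u},{q,s},{q,t},{q,u},{t,u},{q,s,t},{q,t,u}} U24={{u},{p,q},{q,u},{r,v},{t,u},{q,t,u}} U34={{u},{p,s},{p,t},{q,u},{t,u},{p,s,t},{q,t,u}}
  U123={{u},{q,s},{q,t},{q,u},{t,u},{q,s,t},{q,t,u}} U124={{u},{p,q},{q,u},{t,u},{q,t,u}} U134={{u},{q,u},{t,u},{q,t,u}} U234={{u},{q,u},{t,u},{q,t,u}}
  U1234={{u},{q,u},{t,u},{q,t,u}}
components per intersection:
  U1: {{q},{u},{p,q},{q,s},{q,t},{q,u},{t,u},{q,s,t},{q,t,u}}
  U2: {{q},{u},{p,q},{q,s},{q,t},{q,u},{t,u},{q,s,t},{q,t,u}} {{r},{r,v}}
  U3: {{s},{t},{u},{p,s},{p,t},{q,s},{q,t},{q,u},{s,t},{t,u},{p,s,t},{q,s,t},{q,t,u}}
  U4: {{p},{v},{p,q},{p,s},{p,t},{p,v},{r,v},{p,s,t}} {{u},{q,u},{t,u},{q,t,u}}
  U12: {{q},{u},{p,q},{q,s},{q,t},{q,u},{t,u},{q,s,t},{q,t,u}}
  U13: {{u},{q,s},{q,t},{q,u},{t,u},{q,s,t},{q,t,u}}
  U14: {{u},{q,u},{t,u},{q,t,u}} {{p,q}}
  U23: {{u},{q,s},{q,t},{q,u},{t,u},{q,s,t},{q,t,u}}
  U24: {{u},{q,u},{t,u},{q,t,u}} {{p,q}} {{r,v}}
  U34: {{u},{q,u},{t,u},{q,t,u}} {{p,s},{p,t},{p,s,t}}
  U123: {{u},{q,s},{q,t},{q,u},{t,u},{q,s,t},{q,t,u}}
  U124: {{u},{q,u},{t,u},{q,t,u}} {{p,q}}
  U134: {{u},{q,u},{t,u},{q,t,u}}
  U234: {{u},{q,u},{t,u},{q,t,u}}
  U1234: {{u},{q,u},{t,u},{q,t,u}}
C dims 6,10,5,1; δ0: rk 5, SNF 1^5; δ1: rk 4, SNF 1^4; δ2: rk 1, SNF 1^1
Ȟ^0 = (6 − 5) − 0 = 1, so Ȟ^0 ≅ Z
Ȟ^1 = (10 − 4) − 5 = 1, so Ȟ^1 ≅ Z
Ȟ^2 = (5 − 1) − 4 = 0, so Ȟ^2 ≅ 0


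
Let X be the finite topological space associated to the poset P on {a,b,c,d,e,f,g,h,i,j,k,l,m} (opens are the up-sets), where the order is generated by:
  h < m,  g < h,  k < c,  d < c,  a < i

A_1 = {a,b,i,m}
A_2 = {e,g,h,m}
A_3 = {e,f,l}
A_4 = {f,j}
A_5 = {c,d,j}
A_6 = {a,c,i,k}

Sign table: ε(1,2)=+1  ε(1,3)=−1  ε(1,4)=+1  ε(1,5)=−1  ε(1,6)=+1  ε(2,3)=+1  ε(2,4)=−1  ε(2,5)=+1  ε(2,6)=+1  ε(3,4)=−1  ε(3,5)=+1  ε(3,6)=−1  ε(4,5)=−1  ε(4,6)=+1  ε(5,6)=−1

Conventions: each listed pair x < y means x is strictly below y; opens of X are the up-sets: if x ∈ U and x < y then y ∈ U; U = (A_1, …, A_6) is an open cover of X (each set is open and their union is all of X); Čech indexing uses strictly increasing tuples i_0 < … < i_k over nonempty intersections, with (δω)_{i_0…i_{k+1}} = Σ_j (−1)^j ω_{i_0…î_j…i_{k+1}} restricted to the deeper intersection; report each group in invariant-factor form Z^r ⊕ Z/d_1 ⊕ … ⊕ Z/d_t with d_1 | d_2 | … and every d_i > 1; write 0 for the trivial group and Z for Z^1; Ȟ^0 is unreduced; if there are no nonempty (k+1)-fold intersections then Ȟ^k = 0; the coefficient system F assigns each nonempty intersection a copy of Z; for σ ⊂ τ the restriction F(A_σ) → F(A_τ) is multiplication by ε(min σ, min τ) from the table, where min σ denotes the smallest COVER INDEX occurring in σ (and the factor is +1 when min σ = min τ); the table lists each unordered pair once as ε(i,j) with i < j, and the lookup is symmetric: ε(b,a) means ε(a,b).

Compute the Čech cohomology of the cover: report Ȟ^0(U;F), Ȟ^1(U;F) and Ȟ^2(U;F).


Ȟ^0(U;F) ≅ 0; Ȟ^1(U;F) ≅ Z/2; Ȟ^2(U;F) ≅ 0

nonempty overlaps:
  A12={m} A16={a,i} A23={e} A34={f} A45={j} A56={c}
C dims 6,6; δ0: rk 6, SNF 1^5·2
degree 0: 6−6−0 = 0 → Ȟ^0 ≅ 0
degree 1: 6−0−6 = 0 plus torsion [2] → Ȟ^1 ≅ Z/2
degree 2: 0−0−0 = 0 → Ȟ^2 ≅ 0


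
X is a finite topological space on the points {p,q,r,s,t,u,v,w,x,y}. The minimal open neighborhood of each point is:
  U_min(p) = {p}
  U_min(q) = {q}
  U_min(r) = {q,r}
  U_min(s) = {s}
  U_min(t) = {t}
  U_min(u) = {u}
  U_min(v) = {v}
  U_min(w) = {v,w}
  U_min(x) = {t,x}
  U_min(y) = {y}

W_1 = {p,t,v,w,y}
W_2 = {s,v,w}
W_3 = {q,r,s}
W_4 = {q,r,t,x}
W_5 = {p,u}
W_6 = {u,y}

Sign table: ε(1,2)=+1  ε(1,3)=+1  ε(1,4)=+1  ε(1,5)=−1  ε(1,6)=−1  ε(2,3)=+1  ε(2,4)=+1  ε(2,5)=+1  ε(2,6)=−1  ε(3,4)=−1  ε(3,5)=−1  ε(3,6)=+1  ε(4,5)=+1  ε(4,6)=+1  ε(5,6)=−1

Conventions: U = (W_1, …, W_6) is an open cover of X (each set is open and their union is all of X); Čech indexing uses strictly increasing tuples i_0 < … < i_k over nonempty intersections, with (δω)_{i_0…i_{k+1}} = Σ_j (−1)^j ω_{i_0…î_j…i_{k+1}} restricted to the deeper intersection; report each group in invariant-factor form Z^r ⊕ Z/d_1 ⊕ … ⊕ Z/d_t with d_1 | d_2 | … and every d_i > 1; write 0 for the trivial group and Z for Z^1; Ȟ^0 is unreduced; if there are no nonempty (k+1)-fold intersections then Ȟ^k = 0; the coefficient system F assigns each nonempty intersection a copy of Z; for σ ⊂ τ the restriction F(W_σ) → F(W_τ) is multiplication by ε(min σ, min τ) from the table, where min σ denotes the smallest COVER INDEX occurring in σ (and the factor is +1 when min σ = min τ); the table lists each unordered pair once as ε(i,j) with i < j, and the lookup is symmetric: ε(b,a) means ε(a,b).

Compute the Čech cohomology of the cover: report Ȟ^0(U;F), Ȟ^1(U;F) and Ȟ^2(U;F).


Ȟ^0(U;F) ≅ 0, Ȟ^1(U;F) ≅ Z ⊕ Z/2, Ȟ^2(U;F) ≅ 0

nerve of the cover:
  W12={v,w} W14={t} W15={p} W16={y} W23={s} W34={q,r} W56={u}
C dims 6,7; δ0: rk 6, SNF 1^5·2
Ȟ^0 = (6 − 6) − 0 = 0, so Ȟ^0 ≅ 0
Ȟ^1 = (7 − 0) − 6 = 1 plus torsion [2], so Ȟ^1 ≅ Z ⊕ Z/2
Ȟ^2 = (0 − 0) − 0 = 0, so Ȟ^2 ≅ 0


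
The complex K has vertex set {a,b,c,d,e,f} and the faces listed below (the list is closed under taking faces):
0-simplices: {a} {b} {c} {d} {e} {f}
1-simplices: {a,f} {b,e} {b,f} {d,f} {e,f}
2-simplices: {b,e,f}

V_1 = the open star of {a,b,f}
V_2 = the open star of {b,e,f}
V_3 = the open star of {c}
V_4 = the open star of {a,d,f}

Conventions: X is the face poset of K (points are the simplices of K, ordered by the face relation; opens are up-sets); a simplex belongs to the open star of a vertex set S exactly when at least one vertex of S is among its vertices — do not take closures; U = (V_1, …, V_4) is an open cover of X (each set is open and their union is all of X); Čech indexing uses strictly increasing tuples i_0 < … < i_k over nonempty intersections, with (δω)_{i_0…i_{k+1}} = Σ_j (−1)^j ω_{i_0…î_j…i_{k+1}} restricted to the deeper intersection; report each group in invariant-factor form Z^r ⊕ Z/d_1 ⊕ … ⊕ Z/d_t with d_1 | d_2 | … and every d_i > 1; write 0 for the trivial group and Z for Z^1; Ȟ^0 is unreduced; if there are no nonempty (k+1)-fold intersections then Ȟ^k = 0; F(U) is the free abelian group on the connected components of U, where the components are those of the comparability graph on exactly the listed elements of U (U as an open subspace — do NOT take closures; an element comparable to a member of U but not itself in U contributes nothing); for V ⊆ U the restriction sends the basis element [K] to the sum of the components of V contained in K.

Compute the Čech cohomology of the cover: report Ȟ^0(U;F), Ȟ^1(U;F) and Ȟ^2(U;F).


nonempty intersections:
  V1={{a},{b},{f},{a,f},{b,e},{b,f},{d,f},{e,f},{b,e,f}} V2={{b},{e},{f},{a,f},{b,e},{b,f},{d,f},{e,f},{b,e,f}} V3={{c}} V4={{a},{d},{f},{a,f},{b,f},{d,f},{e,f},{b,e,f}}
  V12={{b},{f},{a,f},{b,e},{b,f},{d,f},{e,f},{b,e,f}} V14={{a},{f},{a,f},{b,f},{d,f},{e,f},{b,e,f}} V24={{f},{a,f},{b,f},{d,f},{e,f},{b,e,f}}
  V124={{f},{a,f},{b,f},{d,f},{e,f},{b,e,f}}
components per intersection:
  V1: {{a},{b},{f},{a,f},{b,e},{b,f},{d,f},{e,f},{b,e,f}}
  V2: {{b},{e},{f},{a,f},{b,e},{b,f},{d,f},{e,f},{b,e,f}}
  V3: {{c}}
  V4: {{a},{d},{f},{a,f},{b,f},{d,f},{e,f},{b,e,f}}
  V12: {{b},{f},{a,f},{b,e},{b,f},{d,f},{e,f},{b,e,f}}
  V14: {{a},{f},{a,f},{b,f},{d,f},{e,f},{b,e,f}}
  V24: {{f},{a,f},{b,f},{d,f},{e,f},{b,e,f}}
  V124: {{f},{a,f},{b,f},{d,f},{e,f},{b,e,f}}
C dims 4,3,1; δ0: rk 2, SNF 1^2; δ1: rk 1, SNF 1^1
Ȟ^0: (4−2)−0=2 ⇒ Z^2
Ȟ^1: (3−1)−2=0 ⇒ 0
Ȟ^2: (1−0)−1=0 ⇒ 0

Ȟ^0 ≅ Z^2, Ȟ^1 ≅ 0, Ȟ^2 ≅ 0


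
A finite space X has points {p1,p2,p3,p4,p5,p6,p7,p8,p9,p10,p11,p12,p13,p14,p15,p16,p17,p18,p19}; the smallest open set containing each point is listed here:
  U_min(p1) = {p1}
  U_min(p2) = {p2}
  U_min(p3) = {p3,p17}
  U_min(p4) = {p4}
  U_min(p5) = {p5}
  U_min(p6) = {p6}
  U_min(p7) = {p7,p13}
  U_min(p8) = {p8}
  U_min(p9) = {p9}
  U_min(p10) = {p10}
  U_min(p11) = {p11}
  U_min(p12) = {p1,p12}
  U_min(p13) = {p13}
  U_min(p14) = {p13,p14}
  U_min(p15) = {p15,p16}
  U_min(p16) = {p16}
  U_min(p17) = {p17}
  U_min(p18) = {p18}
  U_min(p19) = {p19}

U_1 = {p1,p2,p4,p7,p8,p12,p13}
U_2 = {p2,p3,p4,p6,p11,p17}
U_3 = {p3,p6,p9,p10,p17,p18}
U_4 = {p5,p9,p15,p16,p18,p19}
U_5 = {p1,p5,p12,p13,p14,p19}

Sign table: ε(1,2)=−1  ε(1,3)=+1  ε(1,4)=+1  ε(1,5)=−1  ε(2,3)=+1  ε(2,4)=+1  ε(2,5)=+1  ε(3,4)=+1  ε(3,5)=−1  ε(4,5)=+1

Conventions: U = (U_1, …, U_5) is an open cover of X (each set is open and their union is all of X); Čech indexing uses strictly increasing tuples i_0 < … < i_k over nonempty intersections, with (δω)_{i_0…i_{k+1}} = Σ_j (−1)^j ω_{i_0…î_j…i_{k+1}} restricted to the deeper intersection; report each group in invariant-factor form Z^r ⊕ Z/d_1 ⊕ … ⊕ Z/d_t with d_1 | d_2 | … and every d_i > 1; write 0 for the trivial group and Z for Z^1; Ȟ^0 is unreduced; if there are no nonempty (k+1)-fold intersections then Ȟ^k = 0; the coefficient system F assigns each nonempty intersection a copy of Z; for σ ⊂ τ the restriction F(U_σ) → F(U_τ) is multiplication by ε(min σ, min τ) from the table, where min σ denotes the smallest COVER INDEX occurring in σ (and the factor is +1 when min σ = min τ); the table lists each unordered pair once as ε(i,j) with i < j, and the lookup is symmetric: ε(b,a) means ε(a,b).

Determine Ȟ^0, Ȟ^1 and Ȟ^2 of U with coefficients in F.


nerve of the cover:
  U12={p2,p4} U15={p1,p12,p13} U23={p3,p6,p17} U34={p9,p18} U45={p5,p19}
C dims 5,5; δ0: rk 4, SNF 1^4
Ȟ^0 = (5 − 4) − 0 = 1, so Ȟ^0 ≅ Z
Ȟ^1 = (5 − 0) − 4 = 1, so Ȟ^1 ≅ Z
Ȟ^2 = (0 − 0) − 0 = 0, so Ȟ^2 ≅ 0

Ȟ^0 = Z, Ȟ^1 = Z, Ȟ^2 = 0


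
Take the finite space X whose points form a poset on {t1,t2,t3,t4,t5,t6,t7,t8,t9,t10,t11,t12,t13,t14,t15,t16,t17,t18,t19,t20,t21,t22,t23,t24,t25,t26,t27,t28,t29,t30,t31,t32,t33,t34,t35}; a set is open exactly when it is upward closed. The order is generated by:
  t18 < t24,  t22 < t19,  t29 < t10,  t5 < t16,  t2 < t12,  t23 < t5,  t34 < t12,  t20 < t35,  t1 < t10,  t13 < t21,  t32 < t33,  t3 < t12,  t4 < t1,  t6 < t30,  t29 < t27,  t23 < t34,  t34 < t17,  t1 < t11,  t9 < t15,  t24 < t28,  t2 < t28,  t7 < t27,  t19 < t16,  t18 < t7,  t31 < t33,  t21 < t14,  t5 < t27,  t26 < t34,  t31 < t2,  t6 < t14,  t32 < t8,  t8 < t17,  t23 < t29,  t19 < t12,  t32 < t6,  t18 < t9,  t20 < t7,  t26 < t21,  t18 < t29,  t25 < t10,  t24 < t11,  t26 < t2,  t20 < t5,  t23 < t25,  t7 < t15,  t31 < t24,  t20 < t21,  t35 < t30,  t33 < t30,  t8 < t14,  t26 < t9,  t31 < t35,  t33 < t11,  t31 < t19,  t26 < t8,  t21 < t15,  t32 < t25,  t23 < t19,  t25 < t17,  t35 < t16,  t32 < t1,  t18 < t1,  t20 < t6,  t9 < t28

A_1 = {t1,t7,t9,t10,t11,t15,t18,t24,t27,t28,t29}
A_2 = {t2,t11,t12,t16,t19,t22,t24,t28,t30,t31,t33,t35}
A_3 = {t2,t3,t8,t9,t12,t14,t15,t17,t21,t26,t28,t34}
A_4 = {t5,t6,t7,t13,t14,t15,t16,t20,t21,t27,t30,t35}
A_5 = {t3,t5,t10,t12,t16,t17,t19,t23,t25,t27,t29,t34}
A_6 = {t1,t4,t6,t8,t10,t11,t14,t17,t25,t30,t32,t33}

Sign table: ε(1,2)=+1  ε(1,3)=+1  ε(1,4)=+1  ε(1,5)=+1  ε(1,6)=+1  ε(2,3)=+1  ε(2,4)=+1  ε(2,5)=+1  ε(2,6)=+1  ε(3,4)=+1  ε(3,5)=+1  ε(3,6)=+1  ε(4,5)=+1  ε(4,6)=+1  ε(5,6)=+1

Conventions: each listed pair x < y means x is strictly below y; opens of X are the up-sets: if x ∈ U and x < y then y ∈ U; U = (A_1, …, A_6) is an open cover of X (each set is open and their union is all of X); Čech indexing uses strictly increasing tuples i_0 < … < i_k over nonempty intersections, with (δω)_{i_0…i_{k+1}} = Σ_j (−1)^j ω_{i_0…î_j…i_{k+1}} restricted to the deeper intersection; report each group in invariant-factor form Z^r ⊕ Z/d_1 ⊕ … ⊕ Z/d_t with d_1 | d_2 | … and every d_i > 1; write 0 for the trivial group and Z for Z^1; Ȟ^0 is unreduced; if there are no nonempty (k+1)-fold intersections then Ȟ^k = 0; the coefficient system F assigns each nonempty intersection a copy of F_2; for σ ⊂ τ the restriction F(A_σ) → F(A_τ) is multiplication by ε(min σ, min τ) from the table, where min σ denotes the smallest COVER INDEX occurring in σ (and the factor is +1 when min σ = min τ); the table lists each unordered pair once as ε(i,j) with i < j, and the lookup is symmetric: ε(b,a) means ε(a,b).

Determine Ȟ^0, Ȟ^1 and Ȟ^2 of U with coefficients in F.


Ȟ^0 ≅ Z/2, Ȟ^1 ≅ Z/2 and Ȟ^2 ≅ Z/2

intersection data:
  A12={t11,t24,t28} A13={t9,t15,t28} A14={t7,t15,t27} A15={t10,t27,t29} A16={t1,t10,t11} A23={t2,t12,t28} A24={t16,t30,t35} A25={t12,t16,t19} A26={t11,t30,t33} A34={t14,t15,t21} A35={t3,t12,t17,t34} A36={t8,t14,t17} A45={t5,t16,t27} A46={t6,t14,t30} A56={t10,t17,t25}
  A123={t28} A126={t11} A134={t15} A145={t27} A156={t10} A235={t12} A245={t16} A246={t30} A346={t14} A356={t17}
C dims 6,15,10; δ0: rk_F2 5; δ1: rk_F2 9
Ȟ^0 = (6 − 5) − 0 = 1, so Ȟ^0 ≅ Z/2
Ȟ^1 = (15 − 9) − 5 = 1, so Ȟ^1 ≅ Z/2
Ȟ^2 = (10 − 0) − 9 = 1, so Ȟ^2 ≅ Z/2


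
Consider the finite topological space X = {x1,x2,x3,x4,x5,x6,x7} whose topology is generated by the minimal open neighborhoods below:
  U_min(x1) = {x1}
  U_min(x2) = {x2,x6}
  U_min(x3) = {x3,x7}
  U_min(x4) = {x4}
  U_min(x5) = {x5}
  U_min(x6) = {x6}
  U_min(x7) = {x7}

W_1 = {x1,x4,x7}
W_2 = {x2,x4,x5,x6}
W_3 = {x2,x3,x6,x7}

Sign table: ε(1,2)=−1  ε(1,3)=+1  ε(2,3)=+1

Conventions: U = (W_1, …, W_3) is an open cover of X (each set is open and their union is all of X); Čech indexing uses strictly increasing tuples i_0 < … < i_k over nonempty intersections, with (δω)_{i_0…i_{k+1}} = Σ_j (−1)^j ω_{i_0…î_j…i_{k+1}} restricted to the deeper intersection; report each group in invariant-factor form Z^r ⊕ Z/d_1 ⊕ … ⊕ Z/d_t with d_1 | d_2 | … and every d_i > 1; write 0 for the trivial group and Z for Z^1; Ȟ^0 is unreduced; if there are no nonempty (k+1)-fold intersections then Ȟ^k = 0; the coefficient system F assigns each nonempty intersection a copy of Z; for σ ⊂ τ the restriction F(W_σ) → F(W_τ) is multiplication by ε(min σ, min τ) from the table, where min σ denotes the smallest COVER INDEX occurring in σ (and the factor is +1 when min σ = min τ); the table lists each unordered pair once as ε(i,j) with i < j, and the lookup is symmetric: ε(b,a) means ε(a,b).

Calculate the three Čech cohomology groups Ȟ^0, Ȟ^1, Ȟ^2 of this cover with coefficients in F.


nerve of the cover:
  W12={x4} W13={x7} W23={x2,x6}
C dims 3,3; δ0: rk 3, SNF 1^2·2
Ȟ^0 = (3 − 3) − 0 = 0, so Ȟ^0 ≅ 0
Ȟ^1 = (3 − 0) − 3 = 0 plus torsion [2], so Ȟ^1 ≅ Z/2
Ȟ^2 = (0 − 0) − 0 = 0, so Ȟ^2 ≅ 0

Ȟ^0 ≅ 0,  Ȟ^1 ≅ Z/2,  Ȟ^2 ≅ 0


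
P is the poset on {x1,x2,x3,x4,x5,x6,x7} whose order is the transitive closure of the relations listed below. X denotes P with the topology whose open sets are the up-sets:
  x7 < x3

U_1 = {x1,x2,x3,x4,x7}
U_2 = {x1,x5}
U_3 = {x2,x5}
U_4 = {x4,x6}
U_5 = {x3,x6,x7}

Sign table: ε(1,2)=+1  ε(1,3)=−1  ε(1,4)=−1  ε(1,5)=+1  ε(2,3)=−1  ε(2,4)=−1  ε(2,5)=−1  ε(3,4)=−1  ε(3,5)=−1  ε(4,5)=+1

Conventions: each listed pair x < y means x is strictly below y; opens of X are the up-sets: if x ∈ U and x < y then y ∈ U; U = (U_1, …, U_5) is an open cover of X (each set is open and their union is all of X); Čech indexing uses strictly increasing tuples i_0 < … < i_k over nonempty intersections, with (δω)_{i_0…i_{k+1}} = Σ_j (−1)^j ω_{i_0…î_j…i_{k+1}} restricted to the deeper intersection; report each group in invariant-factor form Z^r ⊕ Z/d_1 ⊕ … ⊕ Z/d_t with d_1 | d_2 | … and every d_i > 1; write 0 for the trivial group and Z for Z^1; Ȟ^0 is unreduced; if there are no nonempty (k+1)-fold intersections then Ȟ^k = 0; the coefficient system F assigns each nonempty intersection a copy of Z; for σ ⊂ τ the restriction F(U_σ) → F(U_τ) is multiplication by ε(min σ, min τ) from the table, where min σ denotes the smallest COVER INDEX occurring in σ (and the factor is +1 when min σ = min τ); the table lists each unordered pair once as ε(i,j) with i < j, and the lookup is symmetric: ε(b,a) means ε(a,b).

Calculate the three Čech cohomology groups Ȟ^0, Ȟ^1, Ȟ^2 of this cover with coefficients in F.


nerve simplices:
  U12={x1} U13={x2} U14={x4} U15={x3,x7} U23={x5} U45={x6}
C dims 5,6; δ0: rk 5, SNF 1^4·2
degree 0: 5−5−0 = 0 → Ȟ^0 ≅ 0
degree 1: 6−0−5 = 1 plus torsion [2] → Ȟ^1 ≅ Z ⊕ Z/2
degree 2: 0−0−0 = 0 → Ȟ^2 ≅ 0

Ȟ^0 = 0; Ȟ^1 = Z ⊕ Z/2; Ȟ^2 = 0


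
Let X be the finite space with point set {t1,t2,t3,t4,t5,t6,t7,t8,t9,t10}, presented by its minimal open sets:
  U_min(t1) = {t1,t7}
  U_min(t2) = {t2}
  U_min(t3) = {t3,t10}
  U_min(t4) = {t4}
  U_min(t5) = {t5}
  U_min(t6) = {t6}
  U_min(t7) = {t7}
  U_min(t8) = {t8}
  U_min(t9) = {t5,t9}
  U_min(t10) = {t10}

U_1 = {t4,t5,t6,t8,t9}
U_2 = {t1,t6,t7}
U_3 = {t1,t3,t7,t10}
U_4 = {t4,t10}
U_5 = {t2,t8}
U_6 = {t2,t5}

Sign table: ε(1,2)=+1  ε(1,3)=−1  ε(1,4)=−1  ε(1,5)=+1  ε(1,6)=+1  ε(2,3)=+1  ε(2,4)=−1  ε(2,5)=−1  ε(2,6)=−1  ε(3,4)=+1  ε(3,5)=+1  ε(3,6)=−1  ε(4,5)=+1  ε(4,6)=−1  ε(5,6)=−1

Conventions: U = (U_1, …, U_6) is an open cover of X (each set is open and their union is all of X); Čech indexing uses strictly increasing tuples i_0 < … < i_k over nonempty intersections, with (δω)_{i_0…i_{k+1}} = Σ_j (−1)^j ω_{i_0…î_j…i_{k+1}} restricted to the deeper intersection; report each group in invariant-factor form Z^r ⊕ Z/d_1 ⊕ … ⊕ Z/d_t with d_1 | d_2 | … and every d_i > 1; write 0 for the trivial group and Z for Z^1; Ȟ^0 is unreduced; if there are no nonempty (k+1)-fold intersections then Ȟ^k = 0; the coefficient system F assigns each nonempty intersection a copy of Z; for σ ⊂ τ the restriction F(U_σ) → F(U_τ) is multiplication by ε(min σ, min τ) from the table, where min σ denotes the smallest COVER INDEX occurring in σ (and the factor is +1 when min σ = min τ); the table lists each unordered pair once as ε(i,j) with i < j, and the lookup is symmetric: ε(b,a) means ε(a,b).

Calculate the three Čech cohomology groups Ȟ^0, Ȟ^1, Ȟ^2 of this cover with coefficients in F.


cover nerve:
  U12={t6} U14={t4} U15={t8} U16={t5} U23={t1,t7} U34={t10} U56={t2}
C dims 6,7; δ0: rk 6, SNF 1^5·2
Ȟ^0: (6−6)−0=0 ⇒ 0
Ȟ^1: (7−0)−6=1 plus torsion [2] ⇒ Z ⊕ Z/2
Ȟ^2: (0−0)−0=0 ⇒ 0

Ȟ^0 = 0; Ȟ^1 = Z ⊕ Z/2; Ȟ^2 = 0


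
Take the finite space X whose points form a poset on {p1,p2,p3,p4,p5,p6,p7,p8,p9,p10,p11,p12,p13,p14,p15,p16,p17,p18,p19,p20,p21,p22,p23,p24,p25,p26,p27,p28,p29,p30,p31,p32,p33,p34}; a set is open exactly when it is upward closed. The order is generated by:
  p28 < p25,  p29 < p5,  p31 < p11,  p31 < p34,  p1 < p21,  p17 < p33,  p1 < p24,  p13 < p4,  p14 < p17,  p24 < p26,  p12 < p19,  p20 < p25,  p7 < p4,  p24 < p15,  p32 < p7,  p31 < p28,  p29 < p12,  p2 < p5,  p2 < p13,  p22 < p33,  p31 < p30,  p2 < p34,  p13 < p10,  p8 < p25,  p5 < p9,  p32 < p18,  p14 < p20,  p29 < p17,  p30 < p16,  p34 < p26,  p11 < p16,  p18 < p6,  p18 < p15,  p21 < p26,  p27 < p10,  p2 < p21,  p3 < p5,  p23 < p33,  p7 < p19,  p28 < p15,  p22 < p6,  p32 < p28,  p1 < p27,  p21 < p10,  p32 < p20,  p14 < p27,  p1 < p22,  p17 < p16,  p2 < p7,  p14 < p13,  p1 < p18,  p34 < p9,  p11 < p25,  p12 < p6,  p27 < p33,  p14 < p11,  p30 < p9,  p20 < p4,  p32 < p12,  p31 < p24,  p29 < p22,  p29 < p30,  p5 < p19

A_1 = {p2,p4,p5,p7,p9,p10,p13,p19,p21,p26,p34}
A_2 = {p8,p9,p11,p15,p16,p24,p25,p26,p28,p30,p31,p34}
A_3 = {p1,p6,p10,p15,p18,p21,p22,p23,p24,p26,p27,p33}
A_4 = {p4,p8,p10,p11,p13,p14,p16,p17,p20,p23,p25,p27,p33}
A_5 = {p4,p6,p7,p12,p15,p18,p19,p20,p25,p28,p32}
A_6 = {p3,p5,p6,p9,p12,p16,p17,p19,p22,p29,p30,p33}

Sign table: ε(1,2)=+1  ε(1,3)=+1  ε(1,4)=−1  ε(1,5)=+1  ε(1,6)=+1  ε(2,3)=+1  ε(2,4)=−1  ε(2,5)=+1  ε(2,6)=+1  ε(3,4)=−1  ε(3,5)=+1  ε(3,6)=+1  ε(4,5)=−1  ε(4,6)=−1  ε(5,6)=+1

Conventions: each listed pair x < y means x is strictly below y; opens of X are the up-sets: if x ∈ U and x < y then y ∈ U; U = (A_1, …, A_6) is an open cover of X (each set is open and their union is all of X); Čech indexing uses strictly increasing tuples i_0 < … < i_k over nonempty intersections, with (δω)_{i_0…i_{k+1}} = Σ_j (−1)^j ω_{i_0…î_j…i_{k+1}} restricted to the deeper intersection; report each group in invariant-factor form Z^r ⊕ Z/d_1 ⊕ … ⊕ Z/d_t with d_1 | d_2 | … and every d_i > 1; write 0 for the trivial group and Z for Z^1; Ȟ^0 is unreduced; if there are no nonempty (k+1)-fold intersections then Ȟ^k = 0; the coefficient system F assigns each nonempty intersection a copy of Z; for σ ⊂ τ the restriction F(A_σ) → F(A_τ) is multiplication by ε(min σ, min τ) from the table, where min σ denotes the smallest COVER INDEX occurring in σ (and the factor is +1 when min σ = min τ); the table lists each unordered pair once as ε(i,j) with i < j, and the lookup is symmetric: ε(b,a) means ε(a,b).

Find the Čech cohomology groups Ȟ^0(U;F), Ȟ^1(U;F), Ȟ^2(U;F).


Ȟ^0 ≅ Z, Ȟ^1 ≅ 0, Ȟ^2 ≅ Z/2

nerve of the cover:
  A12={p9,p26,p34} A13={p10,p21,p26} A14={p4,p10,p13} A15={p4,p7,p19} A16={p5,p9,p19} A23={p15,p24,p26} A24={p8,p11,p16,p25} A25={p15,p25,p28} A26={p9,p16,p30} A34={p10,p23,p27,p33} A35={p6,p15,p18} A36={p6,p22,p33} A45={p4,p20,p25} A46={p16,p17,p33} A56={p6,p12,p19}
  A123={p26} A126={p9} A134={p10} A145={p4} A156={p19} A235={p15} A245={p25} A246={p16} A346={p33} A356={p6}
C dims 6,15,10; δ0: rk 5, SNF 1^5; δ1: rk 10, SNF 1^9·2
Ȟ^0 = (6 − 5) − 0 = 1, so Ȟ^0 ≅ Z
Ȟ^1 = (15 − 10) − 5 = 0, so Ȟ^1 ≅ 0
Ȟ^2 = (10 − 0) − 10 = 0 plus torsion [2], so Ȟ^2 ≅ Z/2
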